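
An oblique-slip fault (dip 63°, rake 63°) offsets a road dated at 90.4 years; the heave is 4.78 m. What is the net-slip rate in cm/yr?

13.1 cm/yr

dip-slip = heave / cos(dip) = 4.78 / cos(63°) = 10.53 m
net slip = dip-slip / sin(rake) = 10.53 / sin(63°) = 11.82 m
rate = 11.82 m / 90.4 years = 0.131 m/yr = 13.1 cm/yr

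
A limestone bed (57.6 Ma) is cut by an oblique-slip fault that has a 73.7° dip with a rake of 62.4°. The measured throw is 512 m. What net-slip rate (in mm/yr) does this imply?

dip-slip = throw / sin(dip) = 512 / sin(73.7°) = 533.4 m
net slip = dip-slip / sin(rake) = 533.4 / sin(62.4°) = 601.9 m
rate = 601.9 m / 57.6 Ma = 0.0000105 m/yr = 0.0105 mm/yr

0.0105 mm/yr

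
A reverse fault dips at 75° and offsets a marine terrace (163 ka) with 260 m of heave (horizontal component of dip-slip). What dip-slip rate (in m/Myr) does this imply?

6160 m/Myr

dip-slip = heave / cos(dip) = 260 m / cos(75°) = 1005 m
rate = 1005 m / 163 ka = 0.00616 m/yr = 6160 m/Myr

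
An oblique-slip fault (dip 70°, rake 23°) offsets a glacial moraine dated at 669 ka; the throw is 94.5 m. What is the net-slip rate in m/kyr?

0.385 m/kyr

dip-slip = throw / sin(dip) = 94.5 / sin(70°) = 100.6 m
net slip = dip-slip / sin(rake) = 100.6 / sin(23°) = 257.4 m
rate = 257.4 m / 669 ka = 0.000385 m/yr = 0.385 m/kyr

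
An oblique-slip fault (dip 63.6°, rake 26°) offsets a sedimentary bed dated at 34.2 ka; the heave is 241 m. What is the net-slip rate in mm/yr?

dip-slip = heave / cos(dip) = 241 / cos(63.6°) = 542 m
net slip = dip-slip / sin(rake) = 542 / sin(26°) = 1236 m
rate = 1236 m / 34.2 ka = 0.0362 m/yr = 36.2 mm/yr

36.2 mm/yr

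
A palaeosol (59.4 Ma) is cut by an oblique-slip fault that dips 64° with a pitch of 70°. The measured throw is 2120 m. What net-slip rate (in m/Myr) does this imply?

42.3 m/Myr

dip-slip = throw / sin(dip) = 2120 / sin(64°) = 2359 m
net slip = dip-slip / sin(rake) = 2359 / sin(70°) = 2510 m
rate = 2510 m / 59.4 Ma = 0.0000423 m/yr = 42.3 m/Myr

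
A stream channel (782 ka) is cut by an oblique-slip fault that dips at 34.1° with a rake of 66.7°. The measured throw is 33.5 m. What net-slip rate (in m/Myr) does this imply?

83.2 m/Myr

dip-slip = throw / sin(dip) = 33.5 / sin(34.1°) = 59.75 m
net slip = dip-slip / sin(rake) = 59.75 / sin(66.7°) = 65.06 m
rate = 65.06 m / 782 ka = 0.0000832 m/yr = 83.2 m/Myr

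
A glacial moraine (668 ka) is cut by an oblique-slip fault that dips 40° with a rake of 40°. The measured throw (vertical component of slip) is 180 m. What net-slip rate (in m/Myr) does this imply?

652 m/Myr

dip-slip = throw / sin(dip) = 180 / sin(40°) = 280 m
net slip = dip-slip / sin(rake) = 280 / sin(40°) = 435.6 m
rate = 435.6 m / 668 ka = 0.000652 m/yr = 652 m/Myr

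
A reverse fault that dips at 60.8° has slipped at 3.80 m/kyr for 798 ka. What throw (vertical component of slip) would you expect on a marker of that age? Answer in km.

dip-slip = rate × time = 3.80 m/kyr × 798 ka = 3032 m
throw = dip-slip × sin(dip) = 3032 × sin(60.8°) = 2650 m = 2.65 km

2.65 km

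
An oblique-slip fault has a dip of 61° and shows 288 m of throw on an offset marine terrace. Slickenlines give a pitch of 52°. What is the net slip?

dip-slip = throw / sin(dip) = 288 / sin(61°) = 329.3 m
net slip = dip-slip / sin(rake) = 329.3 / sin(52°) = 418 m

418 m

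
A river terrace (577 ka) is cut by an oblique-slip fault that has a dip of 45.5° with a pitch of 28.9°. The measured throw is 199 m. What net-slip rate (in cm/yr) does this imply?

dip-slip = throw / sin(dip) = 199 / sin(45.5°) = 279 m
net slip = dip-slip / sin(rake) = 279 / sin(28.9°) = 577.3 m
rate = 577.3 m / 577 ka = 0.00100 m/yr = 0.100 cm/yr

0.100 cm/yr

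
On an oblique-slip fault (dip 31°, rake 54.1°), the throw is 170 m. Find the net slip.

407 m

dip-slip = throw / sin(dip) = 170 / sin(31°) = 330.1 m
net slip = dip-slip / sin(rake) = 330.1 / sin(54.1°) = 407 m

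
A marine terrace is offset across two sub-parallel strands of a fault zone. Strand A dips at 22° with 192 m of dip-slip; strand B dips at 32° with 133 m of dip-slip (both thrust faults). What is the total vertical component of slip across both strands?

throw_A = 192 × sin(22°) = 71.92 m
throw_B = 133 × sin(32°) = 70.48 m
total = 71.92 + 70.48 = 142 m

142 m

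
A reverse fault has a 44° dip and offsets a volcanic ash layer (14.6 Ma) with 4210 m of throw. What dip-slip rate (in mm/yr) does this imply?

dip-slip = throw / sin(dip) = 4210 m / sin(44°) = 6061 m
rate = 6061 m / 14.6 Ma = 0.000415 m/yr = 0.415 mm/yr

0.415 mm/yr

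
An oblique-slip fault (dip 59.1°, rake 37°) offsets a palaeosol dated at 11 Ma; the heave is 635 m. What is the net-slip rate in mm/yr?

dip-slip = heave / cos(dip) = 635 / cos(59.1°) = 1237 m
net slip = dip-slip / sin(rake) = 1237 / sin(37°) = 2055 m
rate = 2055 m / 11 Ma = 0.000187 m/yr = 0.187 mm/yr

0.187 mm/yr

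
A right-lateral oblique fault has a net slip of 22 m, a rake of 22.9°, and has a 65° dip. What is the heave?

dip-slip = net slip × sin(rake) = 22 m × sin(22.9°) = 8.561 m
heave = dip-slip × cos(dip) = 8.561 × cos(65°) = 3.62 m

3.62 m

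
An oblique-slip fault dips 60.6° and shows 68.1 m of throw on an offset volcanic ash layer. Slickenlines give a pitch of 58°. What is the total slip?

92.2 m

dip-slip = throw / sin(dip) = 68.1 / sin(60.6°) = 78.17 m
net slip = dip-slip / sin(rake) = 78.17 / sin(58°) = 92.2 m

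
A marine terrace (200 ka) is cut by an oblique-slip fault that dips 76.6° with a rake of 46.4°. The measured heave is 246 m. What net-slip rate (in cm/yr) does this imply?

dip-slip = heave / cos(dip) = 246 / cos(76.6°) = 1061 m
net slip = dip-slip / sin(rake) = 1061 / sin(46.4°) = 1466 m
rate = 1466 m / 200 ka = 0.00733 m/yr = 0.733 cm/yr

0.733 cm/yr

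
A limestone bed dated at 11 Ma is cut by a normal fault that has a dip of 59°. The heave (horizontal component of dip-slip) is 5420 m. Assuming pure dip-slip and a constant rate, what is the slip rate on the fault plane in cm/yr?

dip-slip = heave / cos(dip) = 5420 m / cos(59°) = 10520 m
rate = 10520 m / 11 Ma = 0.000957 m/yr = 0.0957 cm/yr

0.0957 cm/yr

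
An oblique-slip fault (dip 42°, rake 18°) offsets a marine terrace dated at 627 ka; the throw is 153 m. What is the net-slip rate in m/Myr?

dip-slip = throw / sin(dip) = 153 / sin(42°) = 228.7 m
net slip = dip-slip / sin(rake) = 228.7 / sin(18°) = 739.9 m
rate = 739.9 m / 627 ka = 0.00118 m/yr = 1180 m/Myr

1180 m/Myr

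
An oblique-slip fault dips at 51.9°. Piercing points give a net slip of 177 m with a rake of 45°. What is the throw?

dip-slip = net slip × sin(rake) = 177 m × sin(45°) = 125.2 m
throw = dip-slip × sin(dip) = 125.2 × sin(51.9°) = 98.5 m

98.5 m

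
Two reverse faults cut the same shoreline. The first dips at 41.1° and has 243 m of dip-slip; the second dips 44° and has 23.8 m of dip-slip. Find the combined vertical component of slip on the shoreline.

throw_A = 243 × sin(41.1°) = 159.7 m
throw_B = 23.8 × sin(44°) = 16.53 m
total = 159.7 + 16.53 = 176 m

176 m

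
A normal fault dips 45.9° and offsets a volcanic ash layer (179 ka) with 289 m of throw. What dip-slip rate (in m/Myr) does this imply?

dip-slip = throw / sin(dip) = 289 m / sin(45.9°) = 402.4 m
rate = 402.4 m / 179 ka = 0.00225 m/yr = 2250 m/Myr

2250 m/Myr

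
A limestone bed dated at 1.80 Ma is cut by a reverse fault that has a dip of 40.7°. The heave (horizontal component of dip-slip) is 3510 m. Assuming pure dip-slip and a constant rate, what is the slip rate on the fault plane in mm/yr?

2.57 mm/yr

dip-slip = heave / cos(dip) = 3510 m / cos(40.7°) = 4630 m
rate = 4630 m / 1.80 Ma = 0.00257 m/yr = 2.57 mm/yr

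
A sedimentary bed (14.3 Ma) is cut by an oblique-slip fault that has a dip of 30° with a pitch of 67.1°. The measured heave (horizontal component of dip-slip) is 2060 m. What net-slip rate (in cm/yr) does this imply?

dip-slip = heave / cos(dip) = 2060 / cos(30°) = 2379 m
net slip = dip-slip / sin(rake) = 2379 / sin(67.1°) = 2582 m
rate = 2582 m / 14.3 Ma = 0.000181 m/yr = 0.0181 cm/yr

0.0181 cm/yr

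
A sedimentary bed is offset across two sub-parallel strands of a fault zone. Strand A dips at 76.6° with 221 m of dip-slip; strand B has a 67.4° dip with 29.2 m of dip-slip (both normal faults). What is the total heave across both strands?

heave_A = 221 × cos(76.6°) = 51.22 m
heave_B = 29.2 × cos(67.4°) = 11.22 m
total = 51.22 + 11.22 = 62.4 m

62.4 m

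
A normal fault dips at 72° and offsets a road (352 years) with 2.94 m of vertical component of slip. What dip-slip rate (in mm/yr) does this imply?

dip-slip = throw / sin(dip) = 2.94 m / sin(72°) = 3.091 m
rate = 3.091 m / 352 years = 0.00878 m/yr = 8.78 mm/yr

8.78 mm/yr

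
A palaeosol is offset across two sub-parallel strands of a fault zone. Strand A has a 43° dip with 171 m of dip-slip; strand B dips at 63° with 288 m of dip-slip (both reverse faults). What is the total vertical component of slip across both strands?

throw_A = 171 × sin(43°) = 116.6 m
throw_B = 288 × sin(63°) = 256.6 m
total = 116.6 + 256.6 = 373 m

373 m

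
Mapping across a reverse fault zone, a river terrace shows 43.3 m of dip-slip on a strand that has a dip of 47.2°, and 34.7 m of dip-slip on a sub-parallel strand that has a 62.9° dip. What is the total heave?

45.2 m

heave_A = 43.3 × cos(47.2°) = 29.42 m
heave_B = 34.7 × cos(62.9°) = 15.81 m
total = 29.42 + 15.81 = 45.2 m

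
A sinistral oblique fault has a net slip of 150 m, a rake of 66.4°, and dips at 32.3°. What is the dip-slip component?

137 m

dip-slip = net slip × sin(rake) = 150 m × sin(66.4°) = 137 m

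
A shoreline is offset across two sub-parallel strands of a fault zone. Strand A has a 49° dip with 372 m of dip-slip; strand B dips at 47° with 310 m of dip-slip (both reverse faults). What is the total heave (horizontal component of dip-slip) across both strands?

455 m

heave_A = 372 × cos(49°) = 244.1 m
heave_B = 310 × cos(47°) = 211.4 m
total = 244.1 + 211.4 = 455 m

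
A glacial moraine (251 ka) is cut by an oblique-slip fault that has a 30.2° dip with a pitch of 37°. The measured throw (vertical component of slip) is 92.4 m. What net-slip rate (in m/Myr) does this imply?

1220 m/Myr

dip-slip = throw / sin(dip) = 92.4 / sin(30.2°) = 183.7 m
net slip = dip-slip / sin(rake) = 183.7 / sin(37°) = 305.2 m
rate = 305.2 m / 251 ka = 0.00122 m/yr = 1220 m/Myr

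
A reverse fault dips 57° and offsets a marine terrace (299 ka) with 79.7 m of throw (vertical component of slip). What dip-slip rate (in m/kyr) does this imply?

0.318 m/kyr

dip-slip = throw / sin(dip) = 79.7 m / sin(57°) = 95.03 m
rate = 95.03 m / 299 ka = 0.000318 m/yr = 0.318 m/kyr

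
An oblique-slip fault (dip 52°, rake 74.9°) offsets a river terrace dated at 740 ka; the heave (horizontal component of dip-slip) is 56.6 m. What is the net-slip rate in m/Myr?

129 m/Myr

dip-slip = heave / cos(dip) = 56.6 / cos(52°) = 91.93 m
net slip = dip-slip / sin(rake) = 91.93 / sin(74.9°) = 95.22 m
rate = 95.22 m / 740 ka = 0.000129 m/yr = 129 m/Myr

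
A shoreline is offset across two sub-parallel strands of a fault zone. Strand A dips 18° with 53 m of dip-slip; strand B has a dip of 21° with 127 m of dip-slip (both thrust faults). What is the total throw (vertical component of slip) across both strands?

61.9 m

throw_A = 53 × sin(18°) = 16.38 m
throw_B = 127 × sin(21°) = 45.51 m
total = 16.38 + 45.51 = 61.9 m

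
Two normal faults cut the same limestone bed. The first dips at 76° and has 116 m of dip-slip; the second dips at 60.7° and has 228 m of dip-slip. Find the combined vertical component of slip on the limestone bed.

throw_A = 116 × sin(76°) = 112.6 m
throw_B = 228 × sin(60.7°) = 198.8 m
total = 112.6 + 198.8 = 311 m

311 m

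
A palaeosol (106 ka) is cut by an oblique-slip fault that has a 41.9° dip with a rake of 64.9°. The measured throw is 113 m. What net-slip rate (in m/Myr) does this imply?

1760 m/Myr

dip-slip = throw / sin(dip) = 113 / sin(41.9°) = 169.2 m
net slip = dip-slip / sin(rake) = 169.2 / sin(64.9°) = 186.8 m
rate = 186.8 m / 106 ka = 0.00176 m/yr = 1760 m/Myr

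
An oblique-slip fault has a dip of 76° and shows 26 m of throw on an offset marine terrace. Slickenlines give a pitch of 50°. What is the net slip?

35 m

dip-slip = throw / sin(dip) = 26 / sin(76°) = 26.80 m
net slip = dip-slip / sin(rake) = 26.80 / sin(50°) = 35 m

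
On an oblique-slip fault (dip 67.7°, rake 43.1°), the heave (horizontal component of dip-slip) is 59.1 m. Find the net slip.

228 m

dip-slip = heave / cos(dip) = 59.1 / cos(67.7°) = 155.7 m
net slip = dip-slip / sin(rake) = 155.7 / sin(43.1°) = 228 m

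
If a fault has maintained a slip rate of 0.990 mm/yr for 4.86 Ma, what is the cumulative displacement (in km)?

slip = rate × time = 0.990 mm/yr × 4.86 Ma = 4810 m = 4.81 km

4.81 km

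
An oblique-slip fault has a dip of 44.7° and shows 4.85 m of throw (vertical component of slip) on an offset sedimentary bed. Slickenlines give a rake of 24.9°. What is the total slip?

dip-slip = throw / sin(dip) = 4.85 / sin(44.7°) = 6.895 m
net slip = dip-slip / sin(rake) = 6.895 / sin(24.9°) = 16.4 m

16.4 m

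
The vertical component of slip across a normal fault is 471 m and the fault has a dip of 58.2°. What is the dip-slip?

dip-slip = throw / sin(dip) = 471 / sin(58.2°) = 554 m

554 m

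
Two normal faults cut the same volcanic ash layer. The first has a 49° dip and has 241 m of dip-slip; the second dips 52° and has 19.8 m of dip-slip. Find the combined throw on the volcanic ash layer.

throw_A = 241 × sin(49°) = 181.9 m
throw_B = 19.8 × sin(52°) = 15.60 m
total = 181.9 + 15.60 = 197 m

197 m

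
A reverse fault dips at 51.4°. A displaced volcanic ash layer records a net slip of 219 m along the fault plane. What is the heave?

heave = dip-slip × cos(dip) = 219 m × cos(51.4°) = 137 m

137 m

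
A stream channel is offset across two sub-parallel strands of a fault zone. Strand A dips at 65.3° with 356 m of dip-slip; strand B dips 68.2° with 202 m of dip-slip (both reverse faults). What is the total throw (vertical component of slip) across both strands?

511 m

throw_A = 356 × sin(65.3°) = 323.4 m
throw_B = 202 × sin(68.2°) = 187.6 m
total = 323.4 + 187.6 = 511 m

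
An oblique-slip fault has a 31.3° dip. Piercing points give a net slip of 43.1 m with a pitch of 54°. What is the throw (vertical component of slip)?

dip-slip = net slip × sin(rake) = 43.1 m × sin(54°) = 34.87 m
throw = dip-slip × sin(dip) = 34.87 × sin(31.3°) = 18.1 m

18.1 m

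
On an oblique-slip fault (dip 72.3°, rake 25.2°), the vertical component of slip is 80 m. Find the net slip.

dip-slip = throw / sin(dip) = 80 / sin(72.3°) = 83.98 m
net slip = dip-slip / sin(rake) = 83.98 / sin(25.2°) = 197 m

197 m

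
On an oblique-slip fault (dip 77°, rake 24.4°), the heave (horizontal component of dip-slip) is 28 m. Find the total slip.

dip-slip = heave / cos(dip) = 28 / cos(77°) = 124.5 m
net slip = dip-slip / sin(rake) = 124.5 / sin(24.4°) = 301 m

301 m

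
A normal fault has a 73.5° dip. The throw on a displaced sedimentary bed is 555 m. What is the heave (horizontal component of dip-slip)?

heave = throw / tan(dip) = 555 / tan(73.5°) = 164 m

164 m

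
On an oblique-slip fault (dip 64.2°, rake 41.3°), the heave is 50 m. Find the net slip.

dip-slip = heave / cos(dip) = 50 / cos(64.2°) = 114.9 m
net slip = dip-slip / sin(rake) = 114.9 / sin(41.3°) = 174 m

174 m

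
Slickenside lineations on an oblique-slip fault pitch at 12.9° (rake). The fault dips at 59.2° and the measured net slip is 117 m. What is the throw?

dip-slip = net slip × sin(rake) = 117 m × sin(12.9°) = 26.12 m
throw = dip-slip × sin(dip) = 26.12 × sin(59.2°) = 22.4 m

22.4 m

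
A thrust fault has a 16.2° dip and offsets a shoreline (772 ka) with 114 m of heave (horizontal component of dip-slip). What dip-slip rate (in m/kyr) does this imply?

dip-slip = heave / cos(dip) = 114 m / cos(16.2°) = 118.7 m
rate = 118.7 m / 772 ka = 0.000154 m/yr = 0.154 m/kyr

0.154 m/kyr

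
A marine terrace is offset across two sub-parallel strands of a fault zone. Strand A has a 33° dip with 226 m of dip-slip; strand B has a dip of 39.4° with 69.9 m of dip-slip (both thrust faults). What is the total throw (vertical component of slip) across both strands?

throw_A = 226 × sin(33°) = 123.1 m
throw_B = 69.9 × sin(39.4°) = 44.37 m
total = 123.1 + 44.37 = 167 m

167 m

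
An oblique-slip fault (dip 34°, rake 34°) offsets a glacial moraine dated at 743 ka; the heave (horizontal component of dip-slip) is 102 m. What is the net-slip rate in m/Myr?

296 m/Myr

dip-slip = heave / cos(dip) = 102 / cos(34°) = 123 m
net slip = dip-slip / sin(rake) = 123 / sin(34°) = 220 m
rate = 220 m / 743 ka = 0.000296 m/yr = 296 m/Myr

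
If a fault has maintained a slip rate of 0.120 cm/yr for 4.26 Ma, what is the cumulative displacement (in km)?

5.11 km

slip = rate × time = 0.120 cm/yr × 4.26 Ma = 5110 m = 5.11 km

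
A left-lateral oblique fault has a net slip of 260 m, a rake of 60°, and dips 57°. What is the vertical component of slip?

dip-slip = net slip × sin(rake) = 260 m × sin(60°) = 225.2 m
throw = dip-slip × sin(dip) = 225.2 × sin(57°) = 189 m

189 m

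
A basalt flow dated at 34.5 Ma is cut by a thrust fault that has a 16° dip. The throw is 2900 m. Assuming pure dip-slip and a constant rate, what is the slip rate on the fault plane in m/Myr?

305 m/Myr

dip-slip = throw / sin(dip) = 2900 m / sin(16°) = 10520 m
rate = 10520 m / 34.5 Ma = 0.000305 m/yr = 305 m/Myr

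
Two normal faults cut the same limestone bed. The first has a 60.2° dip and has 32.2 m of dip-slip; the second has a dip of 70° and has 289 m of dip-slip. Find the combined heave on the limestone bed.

115 m

heave_A = 32.2 × cos(60.2°) = 16 m
heave_B = 289 × cos(70°) = 98.84 m
total = 16 + 98.84 = 115 m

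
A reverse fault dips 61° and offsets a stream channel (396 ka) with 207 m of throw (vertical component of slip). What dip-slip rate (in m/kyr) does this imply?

0.598 m/kyr

dip-slip = throw / sin(dip) = 207 m / sin(61°) = 236.7 m
rate = 236.7 m / 396 ka = 0.000598 m/yr = 0.598 m/kyr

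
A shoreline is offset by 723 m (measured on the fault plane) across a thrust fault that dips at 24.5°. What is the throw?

300 m

throw = dip-slip × sin(dip) = 723 m × sin(24.5°) = 300 m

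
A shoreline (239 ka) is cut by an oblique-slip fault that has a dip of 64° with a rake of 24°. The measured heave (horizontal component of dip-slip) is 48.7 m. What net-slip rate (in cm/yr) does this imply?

dip-slip = heave / cos(dip) = 48.7 / cos(64°) = 111.1 m
net slip = dip-slip / sin(rake) = 111.1 / sin(24°) = 273.1 m
rate = 273.1 m / 239 ka = 0.00114 m/yr = 0.114 cm/yr

0.114 cm/yr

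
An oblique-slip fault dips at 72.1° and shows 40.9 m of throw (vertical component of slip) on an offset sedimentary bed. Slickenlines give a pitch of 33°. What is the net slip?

dip-slip = throw / sin(dip) = 40.9 / sin(72.1°) = 42.98 m
net slip = dip-slip / sin(rake) = 42.98 / sin(33°) = 78.9 m

78.9 m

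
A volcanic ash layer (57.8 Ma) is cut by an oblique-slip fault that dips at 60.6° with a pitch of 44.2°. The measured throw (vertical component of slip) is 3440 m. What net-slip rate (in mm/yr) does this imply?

0.0980 mm/yr

dip-slip = throw / sin(dip) = 3440 / sin(60.6°) = 3949 m
net slip = dip-slip / sin(rake) = 3949 / sin(44.2°) = 5664 m
rate = 5664 m / 57.8 Ma = 0.0000980 m/yr = 0.0980 mm/yr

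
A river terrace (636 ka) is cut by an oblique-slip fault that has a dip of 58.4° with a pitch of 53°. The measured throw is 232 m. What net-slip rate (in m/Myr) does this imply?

dip-slip = throw / sin(dip) = 232 / sin(58.4°) = 272.4 m
net slip = dip-slip / sin(rake) = 272.4 / sin(53°) = 341.1 m
rate = 341.1 m / 636 ka = 0.000536 m/yr = 536 m/Myr

536 m/Myr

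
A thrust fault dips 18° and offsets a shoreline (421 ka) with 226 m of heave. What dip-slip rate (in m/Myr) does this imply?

dip-slip = heave / cos(dip) = 226 m / cos(18°) = 237.6 m
rate = 237.6 m / 421 ka = 0.000564 m/yr = 564 m/Myr

564 m/Myr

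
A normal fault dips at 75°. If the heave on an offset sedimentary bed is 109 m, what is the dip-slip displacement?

dip-slip = heave / cos(dip) = 109 / cos(75°) = 421 m

421 m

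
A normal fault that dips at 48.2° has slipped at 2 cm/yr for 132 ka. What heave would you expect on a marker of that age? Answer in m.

1760 m

dip-slip = rate × time = 2 cm/yr × 132 ka = 2640 m
heave = dip-slip × cos(dip) = 2640 × cos(48.2°) = 1760 m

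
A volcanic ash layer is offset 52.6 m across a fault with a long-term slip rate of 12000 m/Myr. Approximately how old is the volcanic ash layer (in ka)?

age = offset / rate = 52.6 m / (12000 m/Myr) = 4380 yr = 4.38 ka

4.38 ka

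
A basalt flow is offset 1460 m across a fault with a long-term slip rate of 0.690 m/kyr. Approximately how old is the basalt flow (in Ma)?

age = offset / rate = 1460 m / (0.690 m/kyr) = 2.12e+06 yr = 2.12 Ma

2.12 Ma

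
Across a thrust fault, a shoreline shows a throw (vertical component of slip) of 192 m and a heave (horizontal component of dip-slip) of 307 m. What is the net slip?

net slip = √(throw² + heave²) = √(192² + 307²) = 362 m

362 m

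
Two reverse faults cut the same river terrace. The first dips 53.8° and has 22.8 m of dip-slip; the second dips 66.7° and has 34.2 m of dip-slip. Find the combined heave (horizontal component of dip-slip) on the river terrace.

heave_A = 22.8 × cos(53.8°) = 13.47 m
heave_B = 34.2 × cos(66.7°) = 13.53 m
total = 13.47 + 13.53 = 27 m

27 m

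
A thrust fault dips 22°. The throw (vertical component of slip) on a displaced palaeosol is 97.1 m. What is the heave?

heave = throw / tan(dip) = 97.1 / tan(22°) = 240 m

240 m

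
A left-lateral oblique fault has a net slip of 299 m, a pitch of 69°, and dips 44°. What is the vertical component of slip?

194 m

dip-slip = net slip × sin(rake) = 299 m × sin(69°) = 279.1 m
throw = dip-slip × sin(dip) = 279.1 × sin(44°) = 194 m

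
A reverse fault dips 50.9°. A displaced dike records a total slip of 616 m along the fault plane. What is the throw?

478 m

throw = dip-slip × sin(dip) = 616 m × sin(50.9°) = 478 m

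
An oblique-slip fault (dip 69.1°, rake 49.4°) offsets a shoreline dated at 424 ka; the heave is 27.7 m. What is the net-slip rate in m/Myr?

dip-slip = heave / cos(dip) = 27.7 / cos(69.1°) = 77.65 m
net slip = dip-slip / sin(rake) = 77.65 / sin(49.4°) = 102.3 m
rate = 102.3 m / 424 ka = 0.000241 m/yr = 241 m/Myr

241 m/Myr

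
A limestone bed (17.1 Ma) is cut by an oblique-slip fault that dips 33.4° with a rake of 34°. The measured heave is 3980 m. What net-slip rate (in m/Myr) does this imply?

499 m/Myr

dip-slip = heave / cos(dip) = 3980 / cos(33.4°) = 4767 m
net slip = dip-slip / sin(rake) = 4767 / sin(34°) = 8525 m
rate = 8525 m / 17.1 Ma = 0.000499 m/yr = 499 m/Myr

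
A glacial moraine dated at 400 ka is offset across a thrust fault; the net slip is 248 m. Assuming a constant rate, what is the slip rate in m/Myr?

620 m/Myr

rate = 248 m / 400 ka = 0.000620 m/yr = 620 m/Myr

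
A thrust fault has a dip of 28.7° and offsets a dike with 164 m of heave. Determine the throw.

89.8 m

throw = heave × tan(dip) = 164 × tan(28.7°) = 89.8 m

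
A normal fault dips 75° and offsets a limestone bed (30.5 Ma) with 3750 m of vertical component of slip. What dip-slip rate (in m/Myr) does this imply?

dip-slip = throw / sin(dip) = 3750 m / sin(75°) = 3882 m
rate = 3882 m / 30.5 Ma = 0.000127 m/yr = 127 m/Myr

127 m/Myr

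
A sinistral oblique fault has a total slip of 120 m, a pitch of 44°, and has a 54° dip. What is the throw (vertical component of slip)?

67.4 m

dip-slip = net slip × sin(rake) = 120 m × sin(44°) = 83.36 m
throw = dip-slip × sin(dip) = 83.36 × sin(54°) = 67.4 m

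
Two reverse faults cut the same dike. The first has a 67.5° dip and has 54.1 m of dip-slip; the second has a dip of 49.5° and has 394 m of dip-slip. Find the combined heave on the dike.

heave_A = 54.1 × cos(67.5°) = 20.70 m
heave_B = 394 × cos(49.5°) = 255.9 m
total = 20.70 + 255.9 = 277 m

277 m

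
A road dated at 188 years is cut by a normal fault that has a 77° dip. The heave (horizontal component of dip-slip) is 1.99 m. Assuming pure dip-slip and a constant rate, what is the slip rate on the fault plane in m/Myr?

47100 m/Myr

dip-slip = heave / cos(dip) = 1.99 m / cos(77°) = 8.846 m
rate = 8.846 m / 188 years = 0.0471 m/yr = 47100 m/Myr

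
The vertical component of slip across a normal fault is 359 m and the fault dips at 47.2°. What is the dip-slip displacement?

489 m

dip-slip = throw / sin(dip) = 359 / sin(47.2°) = 489 m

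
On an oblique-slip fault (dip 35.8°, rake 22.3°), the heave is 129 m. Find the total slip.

419 m

dip-slip = heave / cos(dip) = 129 / cos(35.8°) = 159.1 m
net slip = dip-slip / sin(rake) = 159.1 / sin(22.3°) = 419 m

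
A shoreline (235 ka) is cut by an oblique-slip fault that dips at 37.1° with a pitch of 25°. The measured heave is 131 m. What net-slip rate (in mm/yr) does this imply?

dip-slip = heave / cos(dip) = 131 / cos(37.1°) = 164.2 m
net slip = dip-slip / sin(rake) = 164.2 / sin(25°) = 388.6 m
rate = 388.6 m / 235 ka = 0.00165 m/yr = 1.65 mm/yr

1.65 mm/yr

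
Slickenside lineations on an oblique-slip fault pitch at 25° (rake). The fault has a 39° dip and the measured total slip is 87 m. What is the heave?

28.6 m

dip-slip = net slip × sin(rake) = 87 m × sin(25°) = 36.77 m
heave = dip-slip × cos(dip) = 36.77 × cos(39°) = 28.6 m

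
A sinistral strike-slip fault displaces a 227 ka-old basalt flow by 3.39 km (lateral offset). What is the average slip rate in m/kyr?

rate = 3.39 km / 227 ka = 0.0149 m/yr = 14.9 m/kyr

14.9 m/kyr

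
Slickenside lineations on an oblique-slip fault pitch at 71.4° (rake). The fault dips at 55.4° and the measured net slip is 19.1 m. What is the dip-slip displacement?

18.1 m

dip-slip = net slip × sin(rake) = 19.1 m × sin(71.4°) = 18.1 m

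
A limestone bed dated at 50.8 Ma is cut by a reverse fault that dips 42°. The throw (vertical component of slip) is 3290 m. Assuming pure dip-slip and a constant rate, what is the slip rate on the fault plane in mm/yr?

dip-slip = throw / sin(dip) = 3290 m / sin(42°) = 4917 m
rate = 4917 m / 50.8 Ma = 0.0000968 m/yr = 0.0968 mm/yr

0.0968 mm/yr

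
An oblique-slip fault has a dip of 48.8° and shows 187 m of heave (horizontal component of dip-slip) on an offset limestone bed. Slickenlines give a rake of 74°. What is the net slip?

dip-slip = heave / cos(dip) = 187 / cos(48.8°) = 283.9 m
net slip = dip-slip / sin(rake) = 283.9 / sin(74°) = 295 m

295 m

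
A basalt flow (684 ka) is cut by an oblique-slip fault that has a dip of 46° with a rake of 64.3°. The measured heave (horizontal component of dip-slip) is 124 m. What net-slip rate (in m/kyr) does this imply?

dip-slip = heave / cos(dip) = 124 / cos(46°) = 178.5 m
net slip = dip-slip / sin(rake) = 178.5 / sin(64.3°) = 198.1 m
rate = 198.1 m / 684 ka = 0.000290 m/yr = 0.290 m/kyr

0.290 m/kyr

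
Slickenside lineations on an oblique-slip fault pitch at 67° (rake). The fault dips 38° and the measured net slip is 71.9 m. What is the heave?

52.2 m

dip-slip = net slip × sin(rake) = 71.9 m × sin(67°) = 66.18 m
heave = dip-slip × cos(dip) = 66.18 × cos(38°) = 52.2 m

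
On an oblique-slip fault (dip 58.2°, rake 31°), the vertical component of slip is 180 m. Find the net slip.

dip-slip = throw / sin(dip) = 180 / sin(58.2°) = 211.8 m
net slip = dip-slip / sin(rake) = 211.8 / sin(31°) = 411 m

411 m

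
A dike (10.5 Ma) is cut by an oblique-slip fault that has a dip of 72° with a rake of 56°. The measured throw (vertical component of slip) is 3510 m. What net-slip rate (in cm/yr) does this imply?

0.0424 cm/yr

dip-slip = throw / sin(dip) = 3510 / sin(72°) = 3691 m
net slip = dip-slip / sin(rake) = 3691 / sin(56°) = 4452 m
rate = 4452 m / 10.5 Ma = 0.000424 m/yr = 0.0424 cm/yr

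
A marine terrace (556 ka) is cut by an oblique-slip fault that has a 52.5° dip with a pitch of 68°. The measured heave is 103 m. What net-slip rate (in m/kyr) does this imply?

dip-slip = heave / cos(dip) = 103 / cos(52.5°) = 169.2 m
net slip = dip-slip / sin(rake) = 169.2 / sin(68°) = 182.5 m
rate = 182.5 m / 556 ka = 0.000328 m/yr = 0.328 m/kyr

0.328 m/kyr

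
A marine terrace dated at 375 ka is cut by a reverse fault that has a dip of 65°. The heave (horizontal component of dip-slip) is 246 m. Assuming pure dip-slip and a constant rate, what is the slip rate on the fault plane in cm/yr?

dip-slip = heave / cos(dip) = 246 m / cos(65°) = 582.1 m
rate = 582.1 m / 375 ka = 0.00155 m/yr = 0.155 cm/yr

0.155 cm/yr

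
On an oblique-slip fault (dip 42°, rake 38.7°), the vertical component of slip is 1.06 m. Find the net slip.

dip-slip = throw / sin(dip) = 1.06 / sin(42°) = 1.584 m
net slip = dip-slip / sin(rake) = 1.584 / sin(38.7°) = 2.53 m

2.53 m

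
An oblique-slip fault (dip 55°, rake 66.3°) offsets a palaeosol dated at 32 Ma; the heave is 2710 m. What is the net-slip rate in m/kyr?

dip-slip = heave / cos(dip) = 2710 / cos(55°) = 4725 m
net slip = dip-slip / sin(rake) = 4725 / sin(66.3°) = 5160 m
rate = 5160 m / 32 Ma = 0.000161 m/yr = 0.161 m/kyr

0.161 m/kyr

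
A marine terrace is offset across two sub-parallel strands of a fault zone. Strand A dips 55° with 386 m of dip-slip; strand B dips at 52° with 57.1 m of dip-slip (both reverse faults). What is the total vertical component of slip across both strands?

throw_A = 386 × sin(55°) = 316.2 m
throw_B = 57.1 × sin(52°) = 45 m
total = 316.2 + 45 = 361 m

361 m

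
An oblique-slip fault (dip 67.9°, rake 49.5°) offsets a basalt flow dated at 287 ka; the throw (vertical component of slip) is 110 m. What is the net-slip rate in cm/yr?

0.0544 cm/yr

dip-slip = throw / sin(dip) = 110 / sin(67.9°) = 118.7 m
net slip = dip-slip / sin(rake) = 118.7 / sin(49.5°) = 156.1 m
rate = 156.1 m / 287 ka = 0.000544 m/yr = 0.0544 cm/yr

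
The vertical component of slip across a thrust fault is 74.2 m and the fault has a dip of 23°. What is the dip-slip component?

dip-slip = throw / sin(dip) = 74.2 / sin(23°) = 190 m

190 m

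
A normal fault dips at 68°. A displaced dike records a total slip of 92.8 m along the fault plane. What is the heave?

heave = dip-slip × cos(dip) = 92.8 m × cos(68°) = 34.8 m

34.8 m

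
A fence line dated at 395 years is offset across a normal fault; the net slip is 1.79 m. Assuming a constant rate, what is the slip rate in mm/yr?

4.53 mm/yr

rate = 1.79 m / 395 years = 0.00453 m/yr = 4.53 mm/yr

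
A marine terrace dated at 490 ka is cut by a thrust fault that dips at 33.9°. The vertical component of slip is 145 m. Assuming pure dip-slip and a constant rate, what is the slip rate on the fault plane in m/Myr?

531 m/Myr

dip-slip = throw / sin(dip) = 145 m / sin(33.9°) = 260 m
rate = 260 m / 490 ka = 0.000531 m/yr = 531 m/Myr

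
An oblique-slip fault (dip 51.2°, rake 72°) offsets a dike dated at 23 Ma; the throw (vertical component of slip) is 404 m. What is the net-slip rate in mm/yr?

0.0237 mm/yr

dip-slip = throw / sin(dip) = 404 / sin(51.2°) = 518.4 m
net slip = dip-slip / sin(rake) = 518.4 / sin(72°) = 545.1 m
rate = 545.1 m / 23 Ma = 0.0000237 m/yr = 0.0237 mm/yr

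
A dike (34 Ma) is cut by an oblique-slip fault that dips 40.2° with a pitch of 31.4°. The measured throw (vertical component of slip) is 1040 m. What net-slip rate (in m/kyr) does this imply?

0.0910 m/kyr

dip-slip = throw / sin(dip) = 1040 / sin(40.2°) = 1611 m
net slip = dip-slip / sin(rake) = 1611 / sin(31.4°) = 3093 m
rate = 3093 m / 34 Ma = 0.0000910 m/yr = 0.0910 m/kyr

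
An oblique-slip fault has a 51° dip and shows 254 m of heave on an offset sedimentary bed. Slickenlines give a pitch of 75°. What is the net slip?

dip-slip = heave / cos(dip) = 254 / cos(51°) = 403.6 m
net slip = dip-slip / sin(rake) = 403.6 / sin(75°) = 418 m

418 m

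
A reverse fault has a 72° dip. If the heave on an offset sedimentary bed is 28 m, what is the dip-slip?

90.6 m

dip-slip = heave / cos(dip) = 28 / cos(72°) = 90.6 m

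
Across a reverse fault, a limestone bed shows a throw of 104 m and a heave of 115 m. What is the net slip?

155 m

net slip = √(throw² + heave²) = √(104² + 115²) = 155 m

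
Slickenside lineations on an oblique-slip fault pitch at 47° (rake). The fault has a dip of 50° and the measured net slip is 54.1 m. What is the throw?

dip-slip = net slip × sin(rake) = 54.1 m × sin(47°) = 39.57 m
throw = dip-slip × sin(dip) = 39.57 × sin(50°) = 30.3 m

30.3 m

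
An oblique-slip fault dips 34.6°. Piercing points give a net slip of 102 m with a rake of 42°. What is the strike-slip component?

strike-slip = net slip × cos(rake) = 102 m × cos(42°) = 75.8 m

75.8 m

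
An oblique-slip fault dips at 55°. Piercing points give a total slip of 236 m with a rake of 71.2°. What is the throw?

dip-slip = net slip × sin(rake) = 236 m × sin(71.2°) = 223.4 m
throw = dip-slip × sin(dip) = 223.4 × sin(55°) = 183 m

183 m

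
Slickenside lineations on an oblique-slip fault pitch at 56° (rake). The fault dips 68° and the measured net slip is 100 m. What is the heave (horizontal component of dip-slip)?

dip-slip = net slip × sin(rake) = 100 m × sin(56°) = 82.90 m
heave = dip-slip × cos(dip) = 82.90 × cos(68°) = 31.1 m

31.1 m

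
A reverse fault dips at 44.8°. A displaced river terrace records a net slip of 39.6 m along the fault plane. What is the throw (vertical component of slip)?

27.9 m

throw = dip-slip × sin(dip) = 39.6 m × sin(44.8°) = 27.9 m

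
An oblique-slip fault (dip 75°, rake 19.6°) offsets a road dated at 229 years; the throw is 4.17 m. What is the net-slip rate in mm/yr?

56.2 mm/yr

dip-slip = throw / sin(dip) = 4.17 / sin(75°) = 4.317 m
net slip = dip-slip / sin(rake) = 4.317 / sin(19.6°) = 12.87 m
rate = 12.87 m / 229 years = 0.0562 m/yr = 56.2 mm/yr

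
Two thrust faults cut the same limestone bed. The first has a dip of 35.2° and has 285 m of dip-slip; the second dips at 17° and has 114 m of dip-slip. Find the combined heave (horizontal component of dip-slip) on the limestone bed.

heave_A = 285 × cos(35.2°) = 232.9 m
heave_B = 114 × cos(17°) = 109 m
total = 232.9 + 109 = 342 m

342 m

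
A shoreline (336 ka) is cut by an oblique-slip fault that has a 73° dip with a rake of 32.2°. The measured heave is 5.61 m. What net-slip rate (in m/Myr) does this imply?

107 m/Myr

dip-slip = heave / cos(dip) = 5.61 / cos(73°) = 19.19 m
net slip = dip-slip / sin(rake) = 19.19 / sin(32.2°) = 36.01 m
rate = 36.01 m / 336 ka = 0.000107 m/yr = 107 m/Myr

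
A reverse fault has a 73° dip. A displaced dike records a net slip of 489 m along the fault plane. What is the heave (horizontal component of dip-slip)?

143 m

heave = dip-slip × cos(dip) = 489 m × cos(73°) = 143 m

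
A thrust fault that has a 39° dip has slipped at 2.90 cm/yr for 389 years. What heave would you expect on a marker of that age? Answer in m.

dip-slip = rate × time = 2.90 cm/yr × 389 years = 11.28 m
heave = dip-slip × cos(dip) = 11.28 × cos(39°) = 8.77 m

8.77 m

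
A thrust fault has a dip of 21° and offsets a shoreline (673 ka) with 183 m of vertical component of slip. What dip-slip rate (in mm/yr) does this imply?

0.759 mm/yr

dip-slip = throw / sin(dip) = 183 m / sin(21°) = 510.6 m
rate = 510.6 m / 673 ka = 0.000759 m/yr = 0.759 mm/yr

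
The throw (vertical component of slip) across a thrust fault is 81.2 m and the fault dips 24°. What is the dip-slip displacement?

dip-slip = throw / sin(dip) = 81.2 / sin(24°) = 200 m

200 m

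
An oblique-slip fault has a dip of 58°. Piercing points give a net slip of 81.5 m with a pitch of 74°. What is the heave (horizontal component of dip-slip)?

dip-slip = net slip × sin(rake) = 81.5 m × sin(74°) = 78.34 m
heave = dip-slip × cos(dip) = 78.34 × cos(58°) = 41.5 m

41.5 m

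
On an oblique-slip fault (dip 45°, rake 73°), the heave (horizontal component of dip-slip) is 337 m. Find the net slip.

dip-slip = heave / cos(dip) = 337 / cos(45°) = 476.6 m
net slip = dip-slip / sin(rake) = 476.6 / sin(73°) = 498 m

498 m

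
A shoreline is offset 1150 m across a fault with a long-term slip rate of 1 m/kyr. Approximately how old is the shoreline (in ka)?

1150 ka

age = offset / rate = 1150 m / (1 m/kyr) = 1.15e+06 yr = 1150 ka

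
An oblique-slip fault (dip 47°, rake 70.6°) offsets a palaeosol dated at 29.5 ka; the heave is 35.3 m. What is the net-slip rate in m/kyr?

1.86 m/kyr

dip-slip = heave / cos(dip) = 35.3 / cos(47°) = 51.76 m
net slip = dip-slip / sin(rake) = 51.76 / sin(70.6°) = 54.88 m
rate = 54.88 m / 29.5 ka = 0.00186 m/yr = 1.86 m/kyr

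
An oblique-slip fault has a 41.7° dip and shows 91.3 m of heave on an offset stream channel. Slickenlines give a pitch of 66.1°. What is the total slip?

134 m

dip-slip = heave / cos(dip) = 91.3 / cos(41.7°) = 122.3 m
net slip = dip-slip / sin(rake) = 122.3 / sin(66.1°) = 134 m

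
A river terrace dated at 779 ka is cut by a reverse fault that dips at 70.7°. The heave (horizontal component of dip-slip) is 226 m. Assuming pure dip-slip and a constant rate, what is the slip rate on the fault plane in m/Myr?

dip-slip = heave / cos(dip) = 226 m / cos(70.7°) = 683.8 m
rate = 683.8 m / 779 ka = 0.000878 m/yr = 878 m/Myr

878 m/Myr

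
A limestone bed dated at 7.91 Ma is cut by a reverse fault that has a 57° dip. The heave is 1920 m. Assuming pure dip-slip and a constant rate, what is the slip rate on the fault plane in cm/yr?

0.0446 cm/yr

dip-slip = heave / cos(dip) = 1920 m / cos(57°) = 3525 m
rate = 3525 m / 7.91 Ma = 0.000446 m/yr = 0.0446 cm/yr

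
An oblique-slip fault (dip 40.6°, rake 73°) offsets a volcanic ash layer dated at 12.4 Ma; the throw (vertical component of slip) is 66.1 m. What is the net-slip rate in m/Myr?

8.57 m/Myr

dip-slip = throw / sin(dip) = 66.1 / sin(40.6°) = 101.6 m
net slip = dip-slip / sin(rake) = 101.6 / sin(73°) = 106.2 m
rate = 106.2 m / 12.4 Ma = 0.00000857 m/yr = 8.57 m/Myr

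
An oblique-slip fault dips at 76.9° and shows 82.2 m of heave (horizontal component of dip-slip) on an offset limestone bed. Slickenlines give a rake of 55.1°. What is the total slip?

442 m

dip-slip = heave / cos(dip) = 82.2 / cos(76.9°) = 362.7 m
net slip = dip-slip / sin(rake) = 362.7 / sin(55.1°) = 442 m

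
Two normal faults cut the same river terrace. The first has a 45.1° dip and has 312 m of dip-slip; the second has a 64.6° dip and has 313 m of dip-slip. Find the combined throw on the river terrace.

throw_A = 312 × sin(45.1°) = 221 m
throw_B = 313 × sin(64.6°) = 282.7 m
total = 221 + 282.7 = 504 m

504 m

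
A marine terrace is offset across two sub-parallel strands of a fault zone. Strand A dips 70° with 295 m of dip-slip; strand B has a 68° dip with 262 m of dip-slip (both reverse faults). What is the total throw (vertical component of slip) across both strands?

throw_A = 295 × sin(70°) = 277.2 m
throw_B = 262 × sin(68°) = 242.9 m
total = 277.2 + 242.9 = 520 m

520 m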